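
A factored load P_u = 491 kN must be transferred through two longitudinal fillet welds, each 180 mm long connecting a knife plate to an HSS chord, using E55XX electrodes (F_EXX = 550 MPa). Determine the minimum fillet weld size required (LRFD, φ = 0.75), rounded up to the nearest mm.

Total weld length L = 360 mm.
Required throat t_e = P_u / (φ × 0.6 F_EXX × L) = 491 / (0.75 × 0.6 × 550 × 360 × 10⁻³) = 5.511 mm.
Required leg w = t_e / 0.707 = 7.794 mm → use 8 mm.

w = 8 mm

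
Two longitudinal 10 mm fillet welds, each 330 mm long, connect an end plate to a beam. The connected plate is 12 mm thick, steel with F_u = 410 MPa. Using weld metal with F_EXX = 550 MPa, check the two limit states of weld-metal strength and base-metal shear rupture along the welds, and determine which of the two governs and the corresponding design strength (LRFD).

φR_n ≈ 1150 kN (weld metal governs)

t_e = 0.707 × 10 = 7.07 mm; L = 660 mm.
Weld metal: φR_n = 0.75 × 0.6 × 550 × 7.07 × 660 × 10⁻³ = 1155 kN.
Base metal (shear rupture): φR_n = 0.75 × 0.6 × 410 × 12 × 660 × 10⁻³ = 1461 kN.
Governing: weld metal.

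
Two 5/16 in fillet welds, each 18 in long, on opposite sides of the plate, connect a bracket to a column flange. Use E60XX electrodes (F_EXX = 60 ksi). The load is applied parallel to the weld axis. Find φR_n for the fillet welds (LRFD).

Effective throat t_e = 0.707 × 0.3125 = 0.2209 in.
Total length L = 36 in; A_we = 0.2209 × 36 = 7.954 in².
F_nw = 0.6 F_EXX = 0.6 × 60 = 36 ksi.
φR_n = 0.75 × 36 × 7.954 = 214.8 kip.

φR_n ≈ 215 kip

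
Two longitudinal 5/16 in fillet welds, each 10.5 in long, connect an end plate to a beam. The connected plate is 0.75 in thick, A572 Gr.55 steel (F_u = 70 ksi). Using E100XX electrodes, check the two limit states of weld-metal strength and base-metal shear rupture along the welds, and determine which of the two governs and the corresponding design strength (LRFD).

φR_n ≈ 209 kips (weld metal governs)

E100XX → F_EXX = 100 ksi.
t_e = 0.707 × 0.3125 = 0.2209 in; L = 21 in.
Weld metal: φR_n = 0.75 × 0.6 × 100 × 0.2209 × 21 = 208.8 kips.
Base metal (shear rupture): φR_n = 0.75 × 0.6 × 70 × 0.75 × 21 = 496.1 kips.
Governing: weld metal.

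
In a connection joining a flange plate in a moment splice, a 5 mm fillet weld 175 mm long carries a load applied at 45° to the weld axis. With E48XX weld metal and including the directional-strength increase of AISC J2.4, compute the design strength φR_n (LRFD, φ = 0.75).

φR_n ≈ 173 kN

E48XX → F_EXX = 480 MPa.
t_e = 0.707 × 5 = 3.535 mm; A_we = 3.535 × 175 = 618.6 mm².
Directional factor: 1.0 + 0.5 sin^1.5(45°) = 1.297.
F_nw = 0.6 × 480 × 1.297 = 373.6 MPa.
φR_n = 0.75 × 373.6 × 618.6 × 10⁻³ = 173.3 kN.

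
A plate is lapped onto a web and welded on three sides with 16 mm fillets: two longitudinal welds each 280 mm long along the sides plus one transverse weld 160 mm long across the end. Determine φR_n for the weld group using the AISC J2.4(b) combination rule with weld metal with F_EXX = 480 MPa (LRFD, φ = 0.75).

φR_n ≈ 1760 kN

t_e = 0.707 × 16 = 11.31 mm.
R_nwl = 0.6 × 480 × 11.31 × 560 × 10⁻³ = 1824 kN (longitudinal, 2 welds).
R_nwt = 0.6 × 480 × 11.31 × 160 × 10⁻³ = 521.3 kN (transverse, base value).
(i) R_nwl + R_nwt = 2346 kN; (ii) 0.85 R_nwl + 1.5 R_nwt = 2333 kN.
R_n = max = 2346 kN [governs: (i)]; φR_n = 1759 kN.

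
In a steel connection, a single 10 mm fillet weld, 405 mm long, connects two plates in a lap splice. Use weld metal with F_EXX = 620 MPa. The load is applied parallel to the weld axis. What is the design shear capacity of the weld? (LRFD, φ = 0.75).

Effective throat t_e = 0.707 × 10 = 7.07 mm.
Total length L = 405 mm; A_we = 7.07 × 405 = 2863 mm².
F_nw = 0.6 F_EXX = 0.6 × 620 = 372 MPa.
φR_n = 0.75 × 372 × 2863 × 10⁻³ = 798.9 kN.

φR_n ≈ 799 kN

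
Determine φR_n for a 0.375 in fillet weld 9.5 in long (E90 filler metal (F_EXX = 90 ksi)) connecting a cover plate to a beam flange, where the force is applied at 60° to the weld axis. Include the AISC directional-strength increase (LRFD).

φR_n ≈ 143 kips

t_e = 0.707 × 0.375 = 0.2651 in; A_we = 0.2651 × 9.5 = 2.519 in².
Directional factor: 1.0 + 0.5 sin^1.5(60°) = 1.403.
F_nw = 0.6 × 90 × 1.403 = 75.76 ksi.
φR_n = 0.75 × 75.76 × 2.519 = 143.1 kips.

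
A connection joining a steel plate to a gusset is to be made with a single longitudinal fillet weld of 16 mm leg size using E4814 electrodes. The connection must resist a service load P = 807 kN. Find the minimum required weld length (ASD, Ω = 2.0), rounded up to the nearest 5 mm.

L = 500 mm

E48XX → F_EXX = 480 MPa.
Throat t_e = 0.707 × 16 = 11.31 mm.
r_n/Ω = (0.6 × 480 × 11.31) / 2.0 = 1629 N/mm = 1.629 kN/mm.
L_req = P / (r_n/Ω) = 807 / 1.629 = 495.4 mm total.
Round up → use L = 500 mm.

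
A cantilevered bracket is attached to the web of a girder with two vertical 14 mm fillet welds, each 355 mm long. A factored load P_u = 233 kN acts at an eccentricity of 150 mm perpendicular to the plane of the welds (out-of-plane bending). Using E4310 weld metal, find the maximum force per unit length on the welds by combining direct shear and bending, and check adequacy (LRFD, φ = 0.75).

E43XX → F_EXX = 430 MPa.
L_w = 2 × 355 = 710 mm; section modulus (unit throat) S = 2 × L²/6 = 42010 mm².
Direct shear f_v = P/L_w = 233×10³/710 = 328.2 N/mm.
Moment M = P × e = 233×10³ × 150 = 34950000 N·mm; bending f_b = M/S = 832 N/mm.
f_max = √(f_v² + f_b²) = √(328.2² + 832²) = 894.4 N/mm.
φr_n = 0.75 × 0.6 × 430 × (0.707 × 14) = 1915 N/mm → adequate.

f_max ≈ 894 N/mm; adequate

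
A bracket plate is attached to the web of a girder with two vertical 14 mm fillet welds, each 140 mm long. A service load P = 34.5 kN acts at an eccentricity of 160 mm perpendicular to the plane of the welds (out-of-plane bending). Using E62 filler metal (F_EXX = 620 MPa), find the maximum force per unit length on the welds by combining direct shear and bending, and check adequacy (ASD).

f_max ≈ 854 N/mm; adequate

L_w = 2 × 140 = 280 mm; section modulus (unit throat) S = 2 × L²/6 = 6533 mm².
Direct shear f_v = P/L_w = 34.5×10³/280 = 123.2 N/mm.
Moment M = P × e = 34.5×10³ × 160 = 5520000 N·mm; bending f_b = M/S = 844.9 N/mm.
f_max = √(f_v² + f_b²) = √(123.2² + 844.9²) = 853.8 N/mm.
r_n/Ω = (1/2.0) × 0.6 × 620 × (0.707 × 14) = 1841 N/mm → adequate.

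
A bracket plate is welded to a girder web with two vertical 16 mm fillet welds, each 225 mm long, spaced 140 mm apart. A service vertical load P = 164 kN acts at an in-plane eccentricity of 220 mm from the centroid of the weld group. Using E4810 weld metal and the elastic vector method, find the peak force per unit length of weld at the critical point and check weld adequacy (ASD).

E48XX → F_EXX = 480 MPa.
Total weld length L_w = 450 mm. Treat welds as unit-width lines.
Polar moment about centroid: J = 2[d³/12 + d(b/2)²] = 2[225³/12 + 225×70²] = 4103000 mm³.
Direct shear f_v = P/L_w = 164×10³ / 450 = 364.4 N/mm (vertical).
Torsion M = P·e = 164×10³ × 220 = 36080000 N·mm.
Critical point at (x, y) = (70, 112.5) from centroid. f_tx = M·y/J = 989.2 N/mm; f_ty = M·x/J = 615.5 N/mm.
Resultant f_max = √[f_tx² + (f_v + f_ty)²] = √[989.2² + (364.4 + 615.5)²] = 1392 N/mm.
Capacity per unit length: r_n/Ω = (1/2.0) × 0.6 × 480 × (0.707 × 16) = 1629 N/mm.
1392 ≤ 1629 → adequate.

f_max ≈ 1390 N/mm; adequate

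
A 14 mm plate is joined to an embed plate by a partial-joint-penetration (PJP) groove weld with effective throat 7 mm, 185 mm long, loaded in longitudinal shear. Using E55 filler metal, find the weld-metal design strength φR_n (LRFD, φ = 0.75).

φR_n ≈ 321 kN

E55XX → F_EXX = 550 MPa.
Effective throat (given) t_e = 7 mm.
A_we = 7 × 185 = 1295 mm².
F_nw = 0.6 F_EXX = 330 MPa.
φR_n = 0.75 × 330 × 1295 × 10⁻³ = 320.5 kN.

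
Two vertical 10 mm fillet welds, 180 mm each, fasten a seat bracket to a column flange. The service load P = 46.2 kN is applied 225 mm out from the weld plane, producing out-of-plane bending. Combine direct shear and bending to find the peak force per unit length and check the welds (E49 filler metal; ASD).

E49XX → F_EXX = 490 MPa.
L_w = 2 × 180 = 360 mm; section modulus (unit throat) S = 2 × L²/6 = 10800 mm².
Direct shear f_v = P/L_w = 46.2×10³/360 = 128.3 N/mm.
Moment M = P × e = 46.2×10³ × 225 = 10395000 N·mm; bending f_b = M/S = 962.5 N/mm.
f_max = √(f_v² + f_b²) = √(128.3² + 962.5²) = 971 N/mm.
r_n/Ω = (1/2.0) × 0.6 × 490 × (0.707 × 10) = 1039 N/mm → adequate.

f_max ≈ 971 N/mm; adequate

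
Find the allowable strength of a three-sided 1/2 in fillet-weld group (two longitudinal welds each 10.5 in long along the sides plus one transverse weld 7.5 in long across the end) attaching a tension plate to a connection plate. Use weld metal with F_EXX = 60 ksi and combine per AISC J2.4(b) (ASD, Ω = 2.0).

R_n/Ω ≈ 185 kip

t_e = 0.707 × 0.5 = 0.3535 in.
R_nwl = 0.6 × 60 × 0.3535 × 21 = 267.2 kip (longitudinal, 2 welds).
R_nwt = 0.6 × 60 × 0.3535 × 7.5 = 95.44 kip (transverse, base value).
(i) R_nwl + R_nwt = 362.7 kip; (ii) 0.85 R_nwl + 1.5 R_nwt = 370.3 kip.
R_n = max = 370.3 kip [governs: (ii)]; R_n/Ω = 185.2 kip.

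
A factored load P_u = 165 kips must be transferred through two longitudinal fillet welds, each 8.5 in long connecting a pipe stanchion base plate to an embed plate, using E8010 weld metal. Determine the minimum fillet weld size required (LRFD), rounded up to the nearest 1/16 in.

E80XX → F_EXX = 80 ksi.
Total weld length L = 17 in.
Required throat t_e = P_u / (φ × 0.6 F_EXX × L) = 165 / (0.75 × 0.6 × 80 × 17) = 0.2696 in.
Required leg w = t_e / 0.707 = 0.3813 in → use 7/16 in.

w = 7/16 in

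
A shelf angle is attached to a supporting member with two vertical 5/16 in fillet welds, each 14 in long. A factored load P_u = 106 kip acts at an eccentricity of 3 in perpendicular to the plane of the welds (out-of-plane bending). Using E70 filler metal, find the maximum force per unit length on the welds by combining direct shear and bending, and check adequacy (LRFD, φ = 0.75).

f_max ≈ 6.17 kip/in; adequate

E70XX → F_EXX = 70 ksi.
L_w = 2 × 14 = 28 in; section modulus (unit throat) S = 2 × L²/6 = 65.33 in².
Direct shear f_v = P/L_w = 106/28 = 3.786 kip/in.
Moment M = P × e = 106 × 3 = 318 kip·in; bending f_b = M/S = 4.867 kip/in.
f_max = √(f_v² + f_b²) = √(3.786² + 4.867²) = 6.166 kip/in.
φr_n = 0.75 × 0.6 × 70 × (0.707 × 0.3125) = 6.96 kip/in → adequate.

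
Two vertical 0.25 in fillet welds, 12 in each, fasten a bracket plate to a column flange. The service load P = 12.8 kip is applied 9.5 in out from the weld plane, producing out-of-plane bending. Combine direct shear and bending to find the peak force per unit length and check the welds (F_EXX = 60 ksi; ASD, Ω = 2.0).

f_max ≈ 2.59 kip/in; adequate

L_w = 2 × 12 = 24 in; section modulus (unit throat) S = 2 × L²/6 = 48 in².
Direct shear f_v = P/L_w = 12.8/24 = 0.5333 kip/in.
Moment M = P × e = 12.8 × 9.5 = 121.6 kip·in; bending f_b = M/S = 2.533 kip/in.
f_max = √(f_v² + f_b²) = √(0.5333² + 2.533²) = 2.589 kip/in.
r_n/Ω = (1/2.0) × 0.6 × 60 × (0.707 × 0.25) = 3.181 kip/in → adequate.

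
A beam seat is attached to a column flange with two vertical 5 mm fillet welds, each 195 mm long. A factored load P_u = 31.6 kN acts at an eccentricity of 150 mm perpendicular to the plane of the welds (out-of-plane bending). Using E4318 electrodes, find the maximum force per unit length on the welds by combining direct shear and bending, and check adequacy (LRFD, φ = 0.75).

E43XX → F_EXX = 430 MPa.
L_w = 2 × 195 = 390 mm; section modulus (unit throat) S = 2 × L²/6 = 12680 mm².
Direct shear f_v = P/L_w = 31.6×10³/390 = 81.03 N/mm.
Moment M = P × e = 31.6×10³ × 150 = 4740000 N·mm; bending f_b = M/S = 374 N/mm.
f_max = √(f_v² + f_b²) = √(81.03² + 374²) = 382.6 N/mm.
φr_n = 0.75 × 0.6 × 430 × (0.707 × 5) = 684 N/mm → adequate.

f_max ≈ 383 N/mm; adequate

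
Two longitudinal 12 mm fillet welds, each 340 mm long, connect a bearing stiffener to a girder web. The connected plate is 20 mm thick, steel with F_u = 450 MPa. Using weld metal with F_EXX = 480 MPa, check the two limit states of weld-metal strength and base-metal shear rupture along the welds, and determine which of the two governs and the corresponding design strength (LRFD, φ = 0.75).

φR_n ≈ 1250 kN (weld metal governs)

t_e = 0.707 × 12 = 8.484 mm; L = 680 mm.
Weld metal: φR_n = 0.75 × 0.6 × 480 × 8.484 × 680 × 10⁻³ = 1246 kN.
Base metal (shear rupture): φR_n = 0.75 × 0.6 × 450 × 20 × 680 × 10⁻³ = 2754 kN.
Governing: weld metal.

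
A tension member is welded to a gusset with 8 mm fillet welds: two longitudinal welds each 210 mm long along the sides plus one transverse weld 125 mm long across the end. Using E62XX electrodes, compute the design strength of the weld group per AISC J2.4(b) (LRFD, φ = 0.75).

E62XX → F_EXX = 620 MPa.
t_e = 0.707 × 8 = 5.656 mm.
R_nwl = 0.6 × 620 × 5.656 × 420 × 10⁻³ = 883.7 kN (longitudinal, 2 welds).
R_nwt = 0.6 × 620 × 5.656 × 125 × 10⁻³ = 263 kN (transverse, base value).
(i) R_nwl + R_nwt = 1147 kN; (ii) 0.85 R_nwl + 1.5 R_nwt = 1146 kN.
R_n = max = 1147 kN [governs: (i)]; φR_n = 860 kN.

φR_n ≈ 860 kN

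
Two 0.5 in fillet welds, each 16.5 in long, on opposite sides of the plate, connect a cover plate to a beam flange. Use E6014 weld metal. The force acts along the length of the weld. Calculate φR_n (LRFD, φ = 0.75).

φR_n ≈ 315 kip

E60XX → F_EXX = 60 ksi.
Effective throat t_e = 0.707 × 0.5 = 0.3535 in.
Total length L = 33 in; A_we = 0.3535 × 33 = 11.67 in².
F_nw = 0.6 F_EXX = 0.6 × 60 = 36 ksi.
φR_n = 0.75 × 36 × 11.67 = 315 kip.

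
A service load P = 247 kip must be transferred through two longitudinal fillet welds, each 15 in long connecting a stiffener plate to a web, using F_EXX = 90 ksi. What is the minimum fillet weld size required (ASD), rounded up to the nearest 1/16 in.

Total weld length L = 30 in.
Required throat t_e = P × Ω / (0.6 F_EXX × L) = 247 × 2.0 / (0.6 × 90 × 30) = 0.3049 in.
Required leg w = t_e / 0.707 = 0.4313 in → use 7/16 in.

w = 7/16 in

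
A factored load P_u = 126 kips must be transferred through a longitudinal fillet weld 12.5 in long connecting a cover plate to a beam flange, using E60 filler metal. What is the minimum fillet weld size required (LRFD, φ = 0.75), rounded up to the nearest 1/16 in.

w = 9/16 in

E60XX → F_EXX = 60 ksi.
Total weld length L = 12.5 in.
Required throat t_e = P_u / (φ × 0.6 F_EXX × L) = 126 / (0.75 × 0.6 × 60 × 12.5) = 0.3733 in.
Required leg w = t_e / 0.707 = 0.5281 in → use 9/16 in.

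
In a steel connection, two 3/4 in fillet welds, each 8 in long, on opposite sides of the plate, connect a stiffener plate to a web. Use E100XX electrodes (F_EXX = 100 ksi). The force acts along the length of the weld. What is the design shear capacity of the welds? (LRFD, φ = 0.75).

φR_n ≈ 382 kips

Effective throat t_e = 0.707 × 0.75 = 0.5302 in.
Total length L = 16 in; A_we = 0.5302 × 16 = 8.484 in².
F_nw = 0.6 F_EXX = 0.6 × 100 = 60 ksi.
φR_n = 0.75 × 60 × 8.484 = 381.8 kips.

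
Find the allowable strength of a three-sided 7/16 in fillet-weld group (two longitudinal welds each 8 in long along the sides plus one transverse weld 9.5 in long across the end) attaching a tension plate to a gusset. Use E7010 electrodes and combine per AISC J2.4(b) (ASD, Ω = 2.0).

E70XX → F_EXX = 70 ksi.
t_e = 0.707 × 0.4375 = 0.3093 in.
R_nwl = 0.6 × 70 × 0.3093 × 16 = 207.9 kips (longitudinal, 2 welds).
R_nwt = 0.6 × 70 × 0.3093 × 9.5 = 123.4 kips (transverse, base value).
(i) R_nwl + R_nwt = 331.3 kips; (ii) 0.85 R_nwl + 1.5 R_nwt = 361.8 kips.
R_n = max = 361.8 kips [governs: (ii)]; R_n/Ω = 180.9 kips.

R_n/Ω ≈ 181 kips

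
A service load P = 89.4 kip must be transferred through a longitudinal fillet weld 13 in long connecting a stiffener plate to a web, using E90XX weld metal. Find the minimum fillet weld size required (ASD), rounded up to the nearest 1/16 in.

E90XX → F_EXX = 90 ksi.
Total weld length L = 13 in.
Required throat t_e = P × Ω / (0.6 F_EXX × L) = 89.4 × 2.0 / (0.6 × 90 × 13) = 0.2547 in.
Required leg w = t_e / 0.707 = 0.3603 in → use 3/8 in.

w = 3/8 in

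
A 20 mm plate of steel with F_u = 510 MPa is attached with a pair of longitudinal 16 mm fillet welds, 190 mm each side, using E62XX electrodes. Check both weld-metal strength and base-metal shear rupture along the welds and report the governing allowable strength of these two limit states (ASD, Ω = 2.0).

R_n/Ω ≈ 800 kN (weld metal governs)

E62XX → F_EXX = 620 MPa.
t_e = 0.707 × 16 = 11.31 mm; L = 380 mm.
Weld metal: R_n/Ω = (1/2.0) × 0.6 × 620 × 11.31 × 380 × 10⁻³ = 799.5 kN.
Base metal (shear rupture): R_n/Ω = (1/2.0) × 0.6 × 510 × 20 × 380 × 10⁻³ = 1163 kN.
Governing: weld metal.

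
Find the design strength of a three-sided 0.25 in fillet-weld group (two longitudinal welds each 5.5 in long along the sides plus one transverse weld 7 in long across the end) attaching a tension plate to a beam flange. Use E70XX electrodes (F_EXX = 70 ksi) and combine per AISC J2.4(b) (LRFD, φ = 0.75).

t_e = 0.707 × 0.25 = 0.1767 in.
R_nwl = 0.6 × 70 × 0.1767 × 11 = 81.66 kip (longitudinal, 2 welds).
R_nwt = 0.6 × 70 × 0.1767 × 7 = 51.96 kip (transverse, base value).
(i) R_nwl + R_nwt = 133.6 kip; (ii) 0.85 R_nwl + 1.5 R_nwt = 147.4 kip.
R_n = max = 147.4 kip [governs: (ii)]; φR_n = 110.5 kip.

φR_n ≈ 111 kip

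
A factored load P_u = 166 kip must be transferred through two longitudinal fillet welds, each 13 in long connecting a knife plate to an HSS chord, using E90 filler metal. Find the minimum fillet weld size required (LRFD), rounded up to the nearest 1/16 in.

E90XX → F_EXX = 90 ksi.
Total weld length L = 26 in.
Required throat t_e = P_u / (φ × 0.6 F_EXX × L) = 166 / (0.75 × 0.6 × 90 × 26) = 0.1576 in.
Required leg w = t_e / 0.707 = 0.223 in → use 1/4 in.

w = 1/4 in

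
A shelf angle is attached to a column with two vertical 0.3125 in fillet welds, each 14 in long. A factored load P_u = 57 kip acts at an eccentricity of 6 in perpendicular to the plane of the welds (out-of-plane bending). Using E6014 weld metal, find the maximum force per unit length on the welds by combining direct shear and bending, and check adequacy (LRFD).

E60XX → F_EXX = 60 ksi.
L_w = 2 × 14 = 28 in; section modulus (unit throat) S = 2 × L²/6 = 65.33 in².
Direct shear f_v = P/L_w = 57/28 = 2.036 kip/in.
Moment M = P × e = 57 × 6 = 342 kip·in; bending f_b = M/S = 5.235 kip/in.
f_max = √(f_v² + f_b²) = √(2.036² + 5.235²) = 5.617 kip/in.
φr_n = 0.75 × 0.6 × 60 × (0.707 × 0.3125) = 5.965 kip/in → adequate.

f_max ≈ 5.62 kip/in; adequate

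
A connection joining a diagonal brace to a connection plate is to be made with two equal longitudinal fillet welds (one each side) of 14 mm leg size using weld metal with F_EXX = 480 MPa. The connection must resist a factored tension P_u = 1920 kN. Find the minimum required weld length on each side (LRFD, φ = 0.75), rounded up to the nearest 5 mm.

L = 450 mm on each side

Throat t_e = 0.707 × 14 = 9.898 mm.
φr_n = 0.75 × 0.6 × 480 × 9.898 × 10⁻³ = 2.138 kN/mm.
L_req = P_u / φr_n = 1920 / 2.138 = 898 mm total.
Per side: 898 / 2 = 449 mm.
Round up → use L = 450 mm on each side.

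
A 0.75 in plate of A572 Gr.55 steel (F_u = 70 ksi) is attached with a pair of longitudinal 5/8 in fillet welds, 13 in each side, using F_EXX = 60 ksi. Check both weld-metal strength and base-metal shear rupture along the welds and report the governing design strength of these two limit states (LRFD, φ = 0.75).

φR_n ≈ 310 kips (weld metal governs)

t_e = 0.707 × 0.625 = 0.4419 in; L = 26 in.
Weld metal: φR_n = 0.75 × 0.6 × 60 × 0.4419 × 26 = 310.2 kips.
Base metal (shear rupture): φR_n = 0.75 × 0.6 × 70 × 0.75 × 26 = 614.2 kips.
Governing: weld metal.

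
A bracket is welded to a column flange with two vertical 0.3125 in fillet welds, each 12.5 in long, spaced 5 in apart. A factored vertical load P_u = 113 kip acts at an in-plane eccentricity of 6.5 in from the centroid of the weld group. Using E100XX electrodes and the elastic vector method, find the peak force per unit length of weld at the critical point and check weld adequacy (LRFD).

E100XX → F_EXX = 100 ksi.
Total weld length L_w = 25 in. Treat welds as unit-width lines.
Polar moment about centroid: J = 2[d³/12 + d(b/2)²] = 2[12.5³/12 + 12.5×2.5²] = 481.8 in³.
Direct shear f_v = P/L_w = 113 / 25 = 4.52 kip/in (vertical).
Torsion M = P·e = 113 × 6.5 = 734.5 kip·in.
Critical point at (x, y) = (2.5, 6.25) from centroid. f_tx = M·y/J = 9.529 kip/in; f_ty = M·x/J = 3.811 kip/in.
Resultant f_max = √[f_tx² + (f_v + f_ty)²] = √[9.529² + (4.52 + 3.811)²] = 12.66 kip/in.
Capacity per unit length: φr_n = 0.75 × 0.6 × 100 × (0.707 × 0.3125) = 9.942 kip/in.
12.66 > 9.942 → NOT adequate.

f_max ≈ 12.7 kip/in; NOT adequate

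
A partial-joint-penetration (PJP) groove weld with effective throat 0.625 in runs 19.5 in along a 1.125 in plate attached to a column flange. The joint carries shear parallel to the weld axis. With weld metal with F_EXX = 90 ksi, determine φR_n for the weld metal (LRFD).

Effective throat (given) t_e = 0.625 in.
A_we = 0.625 × 19.5 = 12.19 in².
F_nw = 0.6 F_EXX = 54 ksi.
φR_n = 0.75 × 54 × 12.19 = 493.6 kip.

φR_n ≈ 494 kip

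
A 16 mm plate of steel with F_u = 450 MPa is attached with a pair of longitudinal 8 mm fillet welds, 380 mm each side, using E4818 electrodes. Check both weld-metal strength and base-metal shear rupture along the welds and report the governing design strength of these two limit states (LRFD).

E48XX → F_EXX = 480 MPa.
t_e = 0.707 × 8 = 5.656 mm; L = 760 mm.
Weld metal: φR_n = 0.75 × 0.6 × 480 × 5.656 × 760 × 10⁻³ = 928.5 kN.
Base metal (shear rupture): φR_n = 0.75 × 0.6 × 450 × 16 × 760 × 10⁻³ = 2462 kN.
Governing: weld metal.

φR_n ≈ 928 kN (weld metal governs)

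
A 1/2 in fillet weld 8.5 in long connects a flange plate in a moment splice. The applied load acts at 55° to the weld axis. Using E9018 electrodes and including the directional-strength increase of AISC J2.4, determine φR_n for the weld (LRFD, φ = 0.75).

φR_n ≈ 167 kips

E90XX → F_EXX = 90 ksi.
t_e = 0.707 × 0.5 = 0.3535 in; A_we = 0.3535 × 8.5 = 3.005 in².
Directional factor: 1.0 + 0.5 sin^1.5(55°) = 1.371.
F_nw = 0.6 × 90 × 1.371 = 74.02 ksi.
φR_n = 0.75 × 74.02 × 3.005 = 166.8 kips.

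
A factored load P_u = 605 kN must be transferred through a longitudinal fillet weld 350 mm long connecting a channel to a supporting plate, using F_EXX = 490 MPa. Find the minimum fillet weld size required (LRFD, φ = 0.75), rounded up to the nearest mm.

Total weld length L = 350 mm.
Required throat t_e = P_u / (φ × 0.6 F_EXX × L) = 605 / (0.75 × 0.6 × 490 × 350 × 10⁻³) = 7.839 mm.
Required leg w = t_e / 0.707 = 11.09 mm → use 12 mm.

w = 12 mm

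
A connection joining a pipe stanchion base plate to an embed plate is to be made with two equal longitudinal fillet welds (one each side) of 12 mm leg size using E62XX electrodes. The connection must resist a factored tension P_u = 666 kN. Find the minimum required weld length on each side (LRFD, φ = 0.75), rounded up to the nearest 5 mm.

E62XX → F_EXX = 620 MPa.
Throat t_e = 0.707 × 12 = 8.484 mm.
φr_n = 0.75 × 0.6 × 620 × 8.484 × 10⁻³ = 2.367 kN/mm.
L_req = P_u / φr_n = 666 / 2.367 = 281.4 mm total.
Per side: 281.4 / 2 = 140.7 mm.
Round up → use L = 145 mm on each side.

L = 145 mm on each side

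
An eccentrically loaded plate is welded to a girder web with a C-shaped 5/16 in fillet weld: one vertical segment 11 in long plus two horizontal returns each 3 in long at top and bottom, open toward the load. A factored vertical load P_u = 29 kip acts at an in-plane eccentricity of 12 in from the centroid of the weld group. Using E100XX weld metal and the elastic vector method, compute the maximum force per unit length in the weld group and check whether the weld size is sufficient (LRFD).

f_max ≈ 7.72 kip/in; adequate

E100XX → F_EXX = 100 ksi.
Total weld length L_w = 17 in. Treat welds as unit-width lines.
Centroid: x̄ = 2×3×1.5 / 17 = 0.5294 in from the vertical weld.
Polar moment about centroid: J = I_x + I_y = [11³/12 + 2×3×5.5²] + [11×0.5294² + 2(3³/12 + 3×0.9706²)] = 305.7 in³.
Direct shear f_v = P/L_w = 29 / 17 = 1.706 kip/in (vertical).
Torsion M = P·e = 29 × 12 = 348 kip·in.
Critical point at (x, y) = (2.471, 5.5) from centroid. f_tx = M·y/J = 6.262 kip/in; f_ty = M·x/J = 2.813 kip/in.
Resultant f_max = √[f_tx² + (f_v + f_ty)²] = √[6.262² + (1.706 + 2.813)²] = 7.722 kip/in.
Capacity per unit length: φr_n = 0.75 × 0.6 × 100 × (0.707 × 0.3125) = 9.942 kip/in.
7.722 ≤ 9.942 → adequate.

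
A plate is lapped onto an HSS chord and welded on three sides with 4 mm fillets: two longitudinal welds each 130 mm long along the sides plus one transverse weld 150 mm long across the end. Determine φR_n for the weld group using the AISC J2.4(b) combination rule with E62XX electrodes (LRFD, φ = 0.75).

φR_n ≈ 352 kN

E62XX → F_EXX = 620 MPa.
t_e = 0.707 × 4 = 2.828 mm.
R_nwl = 0.6 × 620 × 2.828 × 260 × 10⁻³ = 273.5 kN (longitudinal, 2 welds).
R_nwt = 0.6 × 620 × 2.828 × 150 × 10⁻³ = 157.8 kN (transverse, base value).
(i) R_nwl + R_nwt = 431.3 kN; (ii) 0.85 R_nwl + 1.5 R_nwt = 469.2 kN.
R_n = max = 469.2 kN [governs: (ii)]; φR_n = 351.9 kN.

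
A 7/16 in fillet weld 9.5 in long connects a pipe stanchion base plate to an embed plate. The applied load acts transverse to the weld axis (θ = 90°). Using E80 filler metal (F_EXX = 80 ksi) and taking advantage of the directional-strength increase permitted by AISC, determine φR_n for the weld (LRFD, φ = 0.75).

t_e = 0.707 × 0.4375 = 0.3093 in; A_we = 0.3093 × 9.5 = 2.938 in².
Directional factor: 1.0 + 0.5 sin^1.5(90°) = 1.5.
F_nw = 0.6 × 80 × 1.5 = 72 ksi.
φR_n = 0.75 × 72 × 2.938 = 158.7 kip.

φR_n ≈ 159 kip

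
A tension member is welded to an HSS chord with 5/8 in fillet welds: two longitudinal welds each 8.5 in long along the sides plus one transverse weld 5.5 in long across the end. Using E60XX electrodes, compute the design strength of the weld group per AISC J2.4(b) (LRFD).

E60XX → F_EXX = 60 ksi.
t_e = 0.707 × 0.625 = 0.4419 in.
R_nwl = 0.6 × 60 × 0.4419 × 17 = 270.4 kips (longitudinal, 2 welds).
R_nwt = 0.6 × 60 × 0.4419 × 5.5 = 87.49 kips (transverse, base value).
(i) R_nwl + R_nwt = 357.9 kips; (ii) 0.85 R_nwl + 1.5 R_nwt = 361.1 kips.
R_n = max = 361.1 kips [governs: (ii)]; φR_n = 270.8 kips.

φR_n ≈ 271 kips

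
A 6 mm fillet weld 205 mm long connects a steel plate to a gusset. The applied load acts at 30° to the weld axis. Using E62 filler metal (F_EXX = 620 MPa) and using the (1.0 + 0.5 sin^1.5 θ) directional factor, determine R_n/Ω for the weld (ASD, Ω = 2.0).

t_e = 0.707 × 6 = 4.242 mm; A_we = 4.242 × 205 = 869.6 mm².
Directional factor: 1.0 + 0.5 sin^1.5(30°) = 1.177.
F_nw = 0.6 × 620 × 1.177 = 437.8 MPa.
R_n/Ω = (437.8 × 869.6) / 2.0 × 10⁻³ = 190.3 kN.

R_n/Ω ≈ 190 kN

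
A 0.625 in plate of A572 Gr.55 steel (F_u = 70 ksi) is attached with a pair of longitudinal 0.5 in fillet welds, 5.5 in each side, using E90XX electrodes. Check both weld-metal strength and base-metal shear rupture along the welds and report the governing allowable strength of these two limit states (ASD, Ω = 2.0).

R_n/Ω ≈ 105 kip (weld metal governs)

E90XX → F_EXX = 90 ksi.
t_e = 0.707 × 0.5 = 0.3535 in; L = 11 in.
Weld metal: R_n/Ω = (1/2.0) × 0.6 × 90 × 0.3535 × 11 = 105 kip.
Base metal (shear rupture): R_n/Ω = (1/2.0) × 0.6 × 70 × 0.625 × 11 = 144.4 kip.
Governing: weld metal.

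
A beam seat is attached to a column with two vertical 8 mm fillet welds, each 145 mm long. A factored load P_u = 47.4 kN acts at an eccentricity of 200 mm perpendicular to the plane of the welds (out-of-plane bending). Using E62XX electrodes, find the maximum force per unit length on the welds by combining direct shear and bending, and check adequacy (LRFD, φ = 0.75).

E62XX → F_EXX = 620 MPa.
L_w = 2 × 145 = 290 mm; section modulus (unit throat) S = 2 × L²/6 = 7008 mm².
Direct shear f_v = P/L_w = 47.4×10³/290 = 163.4 N/mm.
Moment M = P × e = 47.4×10³ × 200 = 9480000 N·mm; bending f_b = M/S = 1353 N/mm.
f_max = √(f_v² + f_b²) = √(163.4² + 1353²) = 1363 N/mm.
φr_n = 0.75 × 0.6 × 620 × (0.707 × 8) = 1578 N/mm → adequate.

f_max ≈ 1360 N/mm; adequate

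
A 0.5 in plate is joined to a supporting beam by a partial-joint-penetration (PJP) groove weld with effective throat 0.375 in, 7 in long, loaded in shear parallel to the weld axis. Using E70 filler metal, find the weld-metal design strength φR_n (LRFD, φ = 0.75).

φR_n ≈ 82.7 kips

E70XX → F_EXX = 70 ksi.
Effective throat (given) t_e = 0.375 in.
A_we = 0.375 × 7 = 2.625 in².
F_nw = 0.6 F_EXX = 42 ksi.
φR_n = 0.75 × 42 × 2.625 = 82.69 kips.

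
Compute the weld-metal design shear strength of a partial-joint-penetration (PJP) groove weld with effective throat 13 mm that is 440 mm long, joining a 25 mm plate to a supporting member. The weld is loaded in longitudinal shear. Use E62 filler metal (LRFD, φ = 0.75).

E62XX → F_EXX = 620 MPa.
Effective throat (given) t_e = 13 mm.
A_we = 13 × 440 = 5720 mm².
F_nw = 0.6 F_EXX = 372 MPa.
φR_n = 0.75 × 372 × 5720 × 10⁻³ = 1596 kN.

φR_n ≈ 1600 kN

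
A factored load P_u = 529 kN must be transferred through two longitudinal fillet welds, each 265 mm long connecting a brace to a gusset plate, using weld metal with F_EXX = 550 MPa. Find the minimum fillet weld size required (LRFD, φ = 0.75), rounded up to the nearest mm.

w = 6 mm

Total weld length L = 530 mm.
Required throat t_e = P_u / (φ × 0.6 F_EXX × L) = 529 / (0.75 × 0.6 × 550 × 530 × 10⁻³) = 4.033 mm.
Required leg w = t_e / 0.707 = 5.704 mm → use 6 mm.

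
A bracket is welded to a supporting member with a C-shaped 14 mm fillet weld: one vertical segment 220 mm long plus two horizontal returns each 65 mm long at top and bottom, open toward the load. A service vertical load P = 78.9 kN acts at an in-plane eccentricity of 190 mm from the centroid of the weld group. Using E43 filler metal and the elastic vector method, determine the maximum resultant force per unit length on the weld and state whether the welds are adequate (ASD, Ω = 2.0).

f_max ≈ 829 N/mm; adequate

E43XX → F_EXX = 430 MPa.
Total weld length L_w = 350 mm. Treat welds as unit-width lines.
Centroid: x̄ = 2×65×32.5 / 350 = 12.07 mm from the vertical weld.
Polar moment about centroid: J = I_x + I_y = [220³/12 + 2×65×110²] + [220×12.07² + 2(65³/12 + 65×20.43²)] = 2592000 mm³.
Direct shear f_v = P/L_w = 78.9×10³ / 350 = 225.4 N/mm (vertical).
Torsion M = P·e = 78.9×10³ × 190 = 14991000 N·mm.
Critical point at (x, y) = (52.93, 110) from centroid. f_tx = M·y/J = 636.1 N/mm; f_ty = M·x/J = 306.1 N/mm.
Resultant f_max = √[f_tx² + (f_v + f_ty)²] = √[636.1² + (225.4 + 306.1)²] = 828.9 N/mm.
Capacity per unit length: r_n/Ω = (1/2.0) × 0.6 × 430 × (0.707 × 14) = 1277 N/mm.
828.9 ≤ 1277 → adequate.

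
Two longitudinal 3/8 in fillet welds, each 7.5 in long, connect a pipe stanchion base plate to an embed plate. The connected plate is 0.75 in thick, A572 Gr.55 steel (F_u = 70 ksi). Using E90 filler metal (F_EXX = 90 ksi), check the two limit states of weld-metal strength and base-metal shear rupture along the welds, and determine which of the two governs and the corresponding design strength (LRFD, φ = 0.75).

φR_n ≈ 161 kips (weld metal governs)

t_e = 0.707 × 0.375 = 0.2651 in; L = 15 in.
Weld metal: φR_n = 0.75 × 0.6 × 90 × 0.2651 × 15 = 161.1 kips.
Base metal (shear rupture): φR_n = 0.75 × 0.6 × 70 × 0.75 × 15 = 354.4 kips.
Governing: weld metal.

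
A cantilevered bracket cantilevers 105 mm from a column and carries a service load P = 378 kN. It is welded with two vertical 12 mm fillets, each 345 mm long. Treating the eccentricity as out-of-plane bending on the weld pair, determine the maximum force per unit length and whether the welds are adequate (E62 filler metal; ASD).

f_max ≈ 1140 N/mm; adequate

E62XX → F_EXX = 620 MPa.
L_w = 2 × 345 = 690 mm; section modulus (unit throat) S = 2 × L²/6 = 39680 mm².
Direct shear f_v = P/L_w = 378×10³/690 = 547.8 N/mm.
Moment M = P × e = 378×10³ × 105 = 39690000 N·mm; bending f_b = M/S = 1000 N/mm.
f_max = √(f_v² + f_b²) = √(547.8² + 1000²) = 1141 N/mm.
r_n/Ω = (1/2.0) × 0.6 × 620 × (0.707 × 12) = 1578 N/mm → adequate.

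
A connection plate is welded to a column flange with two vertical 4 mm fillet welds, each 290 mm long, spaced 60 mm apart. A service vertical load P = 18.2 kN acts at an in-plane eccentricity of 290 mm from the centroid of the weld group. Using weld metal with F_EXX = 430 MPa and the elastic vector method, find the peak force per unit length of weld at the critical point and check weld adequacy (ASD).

f_max ≈ 179 N/mm; adequate

Total weld length L_w = 580 mm. Treat welds as unit-width lines.
Polar moment about centroid: J = 2[d³/12 + d(b/2)²] = 2[290³/12 + 290×30²] = 4587000 mm³.
Direct shear f_v = P/L_w = 18.2×10³ / 580 = 31.38 N/mm (vertical).
Torsion M = P·e = 18.2×10³ × 290 = 5278000 N·mm.
Critical point at (x, y) = (30, 145) from centroid. f_tx = M·y/J = 166.8 N/mm; f_ty = M·x/J = 34.52 N/mm.
Resultant f_max = √[f_tx² + (f_v + f_ty)²] = √[166.8² + (31.38 + 34.52)²] = 179.4 N/mm.
Capacity per unit length: r_n/Ω = (1/2.0) × 0.6 × 430 × (0.707 × 4) = 364.8 N/mm.
179.4 ≤ 364.8 → adequate.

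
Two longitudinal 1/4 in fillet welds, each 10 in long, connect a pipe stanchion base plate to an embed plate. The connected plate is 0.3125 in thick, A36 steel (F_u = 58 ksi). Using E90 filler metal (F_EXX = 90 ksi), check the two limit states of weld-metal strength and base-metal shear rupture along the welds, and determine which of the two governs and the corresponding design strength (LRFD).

t_e = 0.707 × 0.25 = 0.1767 in; L = 20 in.
Weld metal: φR_n = 0.75 × 0.6 × 90 × 0.1767 × 20 = 143.2 kip.
Base metal (shear rupture): φR_n = 0.75 × 0.6 × 58 × 0.3125 × 20 = 163.1 kip.
Governing: weld metal.

φR_n ≈ 143 kip (weld metal governs)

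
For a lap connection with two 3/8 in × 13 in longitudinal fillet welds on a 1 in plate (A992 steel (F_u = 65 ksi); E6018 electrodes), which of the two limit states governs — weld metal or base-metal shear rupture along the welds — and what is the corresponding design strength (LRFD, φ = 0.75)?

E60XX → F_EXX = 60 ksi.
t_e = 0.707 × 0.375 = 0.2651 in; L = 26 in.
Weld metal: φR_n = 0.75 × 0.6 × 60 × 0.2651 × 26 = 186.1 kip.
Base metal (shear rupture): φR_n = 0.75 × 0.6 × 65 × 1 × 26 = 760.5 kip.
Governing: weld metal.

φR_n ≈ 186 kip (weld metal governs)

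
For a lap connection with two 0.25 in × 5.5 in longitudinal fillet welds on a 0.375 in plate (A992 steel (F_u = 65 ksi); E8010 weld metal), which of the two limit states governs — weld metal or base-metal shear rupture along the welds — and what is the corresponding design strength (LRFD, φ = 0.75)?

φR_n ≈ 70 kip (weld metal governs)

E80XX → F_EXX = 80 ksi.
t_e = 0.707 × 0.25 = 0.1767 in; L = 11 in.
Weld metal: φR_n = 0.75 × 0.6 × 80 × 0.1767 × 11 = 69.99 kip.
Base metal (shear rupture): φR_n = 0.75 × 0.6 × 65 × 0.375 × 11 = 120.7 kip.
Governing: weld metal.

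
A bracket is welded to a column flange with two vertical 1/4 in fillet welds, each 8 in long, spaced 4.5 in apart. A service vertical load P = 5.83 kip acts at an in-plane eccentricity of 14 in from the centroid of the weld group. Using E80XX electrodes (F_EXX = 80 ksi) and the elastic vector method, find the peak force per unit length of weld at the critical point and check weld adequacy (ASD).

Total weld length L_w = 16 in. Treat welds as unit-width lines.
Polar moment about centroid: J = 2[d³/12 + d(b/2)²] = 2[8³/12 + 8×2.25²] = 166.3 in³.
Direct shear f_v = P/L_w = 5.83 / 16 = 0.3644 kip/in (vertical).
Torsion M = P·e = 5.83 × 14 = 81.62 kip·in.
Critical point at (x, y) = (2.25, 4) from centroid. f_tx = M·y/J = 1.963 kip/in; f_ty = M·x/J = 1.104 kip/in.
Resultant f_max = √[f_tx² + (f_v + f_ty)²] = √[1.963² + (0.3644 + 1.104)²] = 2.451 kip/in.
Capacity per unit length: r_n/Ω = (1/2.0) × 0.6 × 80 × (0.707 × 0.25) = 4.242 kip/in.
2.451 ≤ 4.242 → adequate.

f_max ≈ 2.45 kip/in; adequate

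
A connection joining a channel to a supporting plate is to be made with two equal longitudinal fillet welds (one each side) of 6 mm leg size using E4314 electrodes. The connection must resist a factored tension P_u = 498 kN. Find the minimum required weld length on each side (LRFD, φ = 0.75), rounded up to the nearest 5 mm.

L = 305 mm on each side

E43XX → F_EXX = 430 MPa.
Throat t_e = 0.707 × 6 = 4.242 mm.
φr_n = 0.75 × 0.6 × 430 × 4.242 × 10⁻³ = 0.8208 kN/mm.
L_req = P_u / φr_n = 498 / 0.8208 = 606.7 mm total.
Per side: 606.7 / 2 = 303.4 mm.
Round up → use L = 305 mm on each side.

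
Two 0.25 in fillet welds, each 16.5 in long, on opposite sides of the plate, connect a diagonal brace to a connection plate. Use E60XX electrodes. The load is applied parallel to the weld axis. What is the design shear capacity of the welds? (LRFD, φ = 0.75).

φR_n ≈ 157 kips

E60XX → F_EXX = 60 ksi.
Effective throat t_e = 0.707 × 0.25 = 0.1767 in.
Total length L = 33 in; A_we = 0.1767 × 33 = 5.833 in².
F_nw = 0.6 F_EXX = 0.6 × 60 = 36 ksi.
φR_n = 0.75 × 36 × 5.833 = 157.5 kips.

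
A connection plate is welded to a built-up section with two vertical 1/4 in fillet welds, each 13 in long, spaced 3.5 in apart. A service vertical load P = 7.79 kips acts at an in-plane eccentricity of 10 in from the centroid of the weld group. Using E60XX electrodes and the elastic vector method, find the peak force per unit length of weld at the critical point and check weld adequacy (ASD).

f_max ≈ 1.29 kip/in; adequate

E60XX → F_EXX = 60 ksi.
Total weld length L_w = 26 in. Treat welds as unit-width lines.
Polar moment about centroid: J = 2[d³/12 + d(b/2)²] = 2[13³/12 + 13×1.75²] = 445.8 in³.
Direct shear f_v = P/L_w = 7.79 / 26 = 0.2996 kip/in (vertical).
Torsion M = P·e = 7.79 × 10 = 77.9 kip·in.
Critical point at (x, y) = (1.75, 6.5) from centroid. f_tx = M·y/J = 1.136 kip/in; f_ty = M·x/J = 0.3058 kip/in.
Resultant f_max = √[f_tx² + (f_v + f_ty)²] = √[1.136² + (0.2996 + 0.3058)²] = 1.287 kip/in.
Capacity per unit length: r_n/Ω = (1/2.0) × 0.6 × 60 × (0.707 × 0.25) = 3.181 kip/in.
1.287 ≤ 3.181 → adequate.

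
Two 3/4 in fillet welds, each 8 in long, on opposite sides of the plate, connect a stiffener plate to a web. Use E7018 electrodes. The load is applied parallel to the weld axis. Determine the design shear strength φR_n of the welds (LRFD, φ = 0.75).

φR_n ≈ 267 kip

E70XX → F_EXX = 70 ksi.
Effective throat t_e = 0.707 × 0.75 = 0.5302 in.
Total length L = 16 in; A_we = 0.5302 × 16 = 8.484 in².
F_nw = 0.6 F_EXX = 0.6 × 70 = 42 ksi.
φR_n = 0.75 × 42 × 8.484 = 267.2 kip.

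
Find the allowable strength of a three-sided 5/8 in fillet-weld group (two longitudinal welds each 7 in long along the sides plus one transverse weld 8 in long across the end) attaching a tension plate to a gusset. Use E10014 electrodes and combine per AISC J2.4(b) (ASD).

R_n/Ω ≈ 317 kip

E100XX → F_EXX = 100 ksi.
t_e = 0.707 × 0.625 = 0.4419 in.
R_nwl = 0.6 × 100 × 0.4419 × 14 = 371.2 kip (longitudinal, 2 welds).
R_nwt = 0.6 × 100 × 0.4419 × 8 = 212.1 kip (transverse, base value).
(i) R_nwl + R_nwt = 583.3 kip; (ii) 0.85 R_nwl + 1.5 R_nwt = 633.6 kip.
R_n = max = 633.6 kip [governs: (ii)]; R_n/Ω = 316.8 kip.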